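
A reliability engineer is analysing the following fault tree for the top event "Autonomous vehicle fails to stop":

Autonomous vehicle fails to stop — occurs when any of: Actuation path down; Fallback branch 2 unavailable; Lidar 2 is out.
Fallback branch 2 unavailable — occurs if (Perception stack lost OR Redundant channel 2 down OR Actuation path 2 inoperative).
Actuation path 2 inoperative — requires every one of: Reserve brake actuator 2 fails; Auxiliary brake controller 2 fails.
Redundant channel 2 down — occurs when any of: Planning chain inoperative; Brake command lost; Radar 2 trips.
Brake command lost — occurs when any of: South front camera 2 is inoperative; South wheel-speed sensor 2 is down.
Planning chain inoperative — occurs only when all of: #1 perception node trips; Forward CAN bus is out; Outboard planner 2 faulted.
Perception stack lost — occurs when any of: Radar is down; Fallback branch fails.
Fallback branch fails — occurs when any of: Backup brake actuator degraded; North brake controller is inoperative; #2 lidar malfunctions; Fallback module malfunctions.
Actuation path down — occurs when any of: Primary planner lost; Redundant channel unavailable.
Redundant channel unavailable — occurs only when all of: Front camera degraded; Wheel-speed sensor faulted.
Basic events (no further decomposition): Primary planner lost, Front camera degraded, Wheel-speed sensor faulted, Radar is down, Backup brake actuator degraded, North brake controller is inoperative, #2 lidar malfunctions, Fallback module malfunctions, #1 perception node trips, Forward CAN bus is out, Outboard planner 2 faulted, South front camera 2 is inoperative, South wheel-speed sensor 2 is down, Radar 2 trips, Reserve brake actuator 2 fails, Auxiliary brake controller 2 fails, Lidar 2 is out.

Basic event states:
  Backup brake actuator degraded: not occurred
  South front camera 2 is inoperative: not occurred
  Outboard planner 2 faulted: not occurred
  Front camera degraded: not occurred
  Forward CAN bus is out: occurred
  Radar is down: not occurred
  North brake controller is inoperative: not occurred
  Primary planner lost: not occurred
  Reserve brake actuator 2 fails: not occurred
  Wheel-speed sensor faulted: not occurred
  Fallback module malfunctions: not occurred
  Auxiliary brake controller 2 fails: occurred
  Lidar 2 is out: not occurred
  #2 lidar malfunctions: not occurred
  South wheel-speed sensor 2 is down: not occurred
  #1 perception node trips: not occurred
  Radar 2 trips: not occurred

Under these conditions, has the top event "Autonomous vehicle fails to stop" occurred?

No

Redundant channel unavailable [AND]: Front camera degraded=not, Wheel-speed sensor faulted=not → not all inputs occur → does not occur.
Actuation path down [OR]: Primary planner lost=not, Redundant channel unavailable=not → no input occurs → does not occur.
Fallback branch fails [OR]: Backup brake actuator degraded=not, North brake controller is inoperative=not, #2 lidar malfunctions=not, Fallback module malfunctions=not → no input occurs → does not occur.
Perception stack lost [OR]: Radar is down=not, Fallback branch fails=not → no input occurs → does not occur.
Planning chain inoperative [AND]: #1 perception node trips=not, Forward CAN bus is out=occurs, Outboard planner 2 faulted=not → not all inputs occur → does not occur.
Brake command lost [OR]: South front camera 2 is inoperative=not, South wheel-speed sensor 2 is down=not → no input occurs → does not occur.
Redundant channel 2 down [OR]: Planning chain inoperative=not, Brake command lost=not, Radar 2 trips=not → no input occurs → does not occur.
Actuation path 2 inoperative [AND]: Reserve brake actuator 2 fails=not, Auxiliary brake controller 2 fails=occurs → not all inputs occur → does not occur.
Fallback branch 2 unavailable [OR]: Perception stack lost=not, Redundant channel 2 down=not, Actuation path 2 inoperative=not → no input occurs → does not occur.
Autonomous vehicle fails to stop [OR]: Actuation path down=not, Fallback branch 2 unavailable=not, Lidar 2 is out=not → no input occurs → does not occur.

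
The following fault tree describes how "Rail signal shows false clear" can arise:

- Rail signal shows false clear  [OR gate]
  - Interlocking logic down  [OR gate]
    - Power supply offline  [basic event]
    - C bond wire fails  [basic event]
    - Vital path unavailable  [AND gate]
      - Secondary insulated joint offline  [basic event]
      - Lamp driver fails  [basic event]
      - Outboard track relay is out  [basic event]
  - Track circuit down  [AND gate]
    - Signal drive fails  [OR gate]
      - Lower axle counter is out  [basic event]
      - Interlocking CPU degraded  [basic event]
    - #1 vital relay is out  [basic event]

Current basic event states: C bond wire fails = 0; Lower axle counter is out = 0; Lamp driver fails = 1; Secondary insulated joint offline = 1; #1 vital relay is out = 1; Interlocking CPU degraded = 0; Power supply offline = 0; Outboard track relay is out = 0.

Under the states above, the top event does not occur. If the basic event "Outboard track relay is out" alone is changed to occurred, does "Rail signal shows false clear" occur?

Yes

Counterfactual: set "Outboard track relay is out" to occurred.
Vital path unavailable [AND]: Secondary insulated joint offline=occurs, Lamp driver fails=occurs, Outboard track relay is out=occurs → all inputs occur → occurs.
Interlocking logic down [OR]: Power supply offline=not, C bond wire fails=not, Vital path unavailable=occurs → at least one input occurs → occurs.
Signal drive fails [OR]: Lower axle counter is out=not, Interlocking CPU degraded=not → no input occurs → does not occur.
Track circuit down [AND]: Signal drive fails=not, #1 vital relay is out=occurs → not all inputs occur → does not occur.
Rail signal shows false clear [OR]: Interlocking logic down=occurs, Track circuit down=not → at least one input occurs → occurs.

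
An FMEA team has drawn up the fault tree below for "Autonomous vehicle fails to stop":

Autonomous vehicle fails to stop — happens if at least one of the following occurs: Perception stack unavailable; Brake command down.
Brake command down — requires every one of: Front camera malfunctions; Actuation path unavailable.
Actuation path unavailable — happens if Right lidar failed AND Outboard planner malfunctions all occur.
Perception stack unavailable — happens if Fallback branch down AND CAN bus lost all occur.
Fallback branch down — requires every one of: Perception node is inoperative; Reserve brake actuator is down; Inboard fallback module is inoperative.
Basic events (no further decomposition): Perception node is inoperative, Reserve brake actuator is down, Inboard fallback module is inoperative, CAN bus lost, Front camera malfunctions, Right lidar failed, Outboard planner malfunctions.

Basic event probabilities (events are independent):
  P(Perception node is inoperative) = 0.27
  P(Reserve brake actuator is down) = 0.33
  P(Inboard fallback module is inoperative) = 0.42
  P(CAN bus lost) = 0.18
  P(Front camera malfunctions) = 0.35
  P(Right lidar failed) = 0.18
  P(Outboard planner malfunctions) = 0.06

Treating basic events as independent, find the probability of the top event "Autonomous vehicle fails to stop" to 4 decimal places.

P(Fallback branch down) [AND] = 0.27 × 0.33 × 0.42 = 0.037422
P(Perception stack unavailable) [AND] = 0.037422 × 0.18 = 0.006736
P(Actuation path unavailable) [AND] = 0.18 × 0.06 = 0.010800
P(Brake command down) [AND] = 0.35 × 0.010800 = 0.003780
P(Autonomous vehicle fails to stop) [OR] = 1 − (1−0.006736) × (1−0.003780) = 0.010491
Rounded to 4 decimal places: P(Autonomous vehicle fails to stop) ≈ 0.0105.

0.0105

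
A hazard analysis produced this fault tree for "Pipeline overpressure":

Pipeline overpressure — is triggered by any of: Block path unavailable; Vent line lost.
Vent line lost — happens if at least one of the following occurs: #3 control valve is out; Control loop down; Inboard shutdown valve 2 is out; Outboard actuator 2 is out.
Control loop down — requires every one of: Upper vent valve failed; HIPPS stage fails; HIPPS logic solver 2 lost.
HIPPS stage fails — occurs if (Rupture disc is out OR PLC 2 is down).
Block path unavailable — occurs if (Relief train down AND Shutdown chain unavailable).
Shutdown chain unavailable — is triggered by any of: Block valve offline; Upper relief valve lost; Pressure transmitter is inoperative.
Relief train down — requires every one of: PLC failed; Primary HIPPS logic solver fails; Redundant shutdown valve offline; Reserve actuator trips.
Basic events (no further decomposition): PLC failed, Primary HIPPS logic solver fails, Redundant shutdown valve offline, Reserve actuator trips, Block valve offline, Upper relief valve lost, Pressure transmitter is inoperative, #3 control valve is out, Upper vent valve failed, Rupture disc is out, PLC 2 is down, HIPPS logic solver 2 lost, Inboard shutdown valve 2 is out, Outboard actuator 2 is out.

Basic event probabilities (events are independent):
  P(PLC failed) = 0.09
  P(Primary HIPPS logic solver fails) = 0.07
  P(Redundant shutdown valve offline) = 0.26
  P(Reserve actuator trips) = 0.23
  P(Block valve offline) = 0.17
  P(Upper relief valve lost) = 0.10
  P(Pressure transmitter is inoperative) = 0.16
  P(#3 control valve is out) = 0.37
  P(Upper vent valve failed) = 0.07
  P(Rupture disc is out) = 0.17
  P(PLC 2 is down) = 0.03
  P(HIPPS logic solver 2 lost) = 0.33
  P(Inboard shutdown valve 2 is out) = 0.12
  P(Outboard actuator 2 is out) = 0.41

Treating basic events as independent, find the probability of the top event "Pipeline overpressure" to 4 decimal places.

P(Relief train down) [AND] = 0.09 × 0.07 × 0.26 × 0.23 = 0.000377
P(Shutdown chain unavailable) [OR] = 1 − (1−0.17) × (1−0.10) × (1−0.16) = 0.372520
P(Block path unavailable) [AND] = 0.000377 × 0.372520 = 0.000140
P(HIPPS stage fails) [OR] = 1 − (1−0.17) × (1−0.03) = 0.194900
P(Control loop down) [AND] = 0.07 × 0.194900 × 0.33 = 0.004502
P(Vent line lost) [OR] = 1 − (1−0.37) × (1−0.004502) × (1−0.12) × (1−0.41) = 0.674377
P(Pipeline overpressure) [OR] = 1 − (1−0.000140) × (1−0.674377) = 0.674423
Rounded to 4 decimal places: P(Pipeline overpressure) ≈ 0.6744.

0.6744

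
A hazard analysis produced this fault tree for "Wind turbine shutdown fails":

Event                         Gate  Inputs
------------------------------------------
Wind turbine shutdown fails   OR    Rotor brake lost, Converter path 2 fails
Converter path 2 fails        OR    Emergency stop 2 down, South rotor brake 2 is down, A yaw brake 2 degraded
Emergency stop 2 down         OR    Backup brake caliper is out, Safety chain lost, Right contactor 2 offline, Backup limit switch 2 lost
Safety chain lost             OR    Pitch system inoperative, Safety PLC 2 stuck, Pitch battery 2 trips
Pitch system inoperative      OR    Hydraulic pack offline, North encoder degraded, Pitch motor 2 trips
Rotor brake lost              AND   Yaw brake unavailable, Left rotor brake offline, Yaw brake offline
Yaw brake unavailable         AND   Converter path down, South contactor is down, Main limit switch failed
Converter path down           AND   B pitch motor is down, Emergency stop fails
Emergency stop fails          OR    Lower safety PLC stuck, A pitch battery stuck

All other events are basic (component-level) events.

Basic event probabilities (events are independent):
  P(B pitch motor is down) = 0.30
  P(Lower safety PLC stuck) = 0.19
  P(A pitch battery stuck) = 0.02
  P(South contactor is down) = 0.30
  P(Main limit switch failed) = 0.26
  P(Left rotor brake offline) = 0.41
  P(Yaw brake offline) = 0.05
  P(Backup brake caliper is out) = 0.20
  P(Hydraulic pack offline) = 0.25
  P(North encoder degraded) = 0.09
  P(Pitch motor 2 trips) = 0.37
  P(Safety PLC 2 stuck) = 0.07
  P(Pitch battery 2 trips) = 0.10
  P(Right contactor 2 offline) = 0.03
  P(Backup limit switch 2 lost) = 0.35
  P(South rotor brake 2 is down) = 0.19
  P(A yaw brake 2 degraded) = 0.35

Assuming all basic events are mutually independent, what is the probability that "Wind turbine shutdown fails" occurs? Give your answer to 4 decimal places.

0.9044

P(Emergency stop fails) [OR] = 1 − (1−0.19) × (1−0.02) = 0.206200
P(Converter path down) [AND] = 0.30 × 0.206200 = 0.061860
P(Yaw brake unavailable) [AND] = 0.061860 × 0.30 × 0.26 = 0.004825
P(Rotor brake lost) [AND] = 0.004825 × 0.41 × 0.05 = 0.000099
P(Pitch system inoperative) [OR] = 1 − (1−0.25) × (1−0.09) × (1−0.37) = 0.570025
P(Safety chain lost) [OR] = 1 − (1−0.570025) × (1−0.07) × (1−0.10) = 0.640111
P(Emergency stop 2 down) [OR] = 1 − (1−0.20) × (1−0.640111) × (1−0.03) × (1−0.35) = 0.818472
P(Converter path 2 fails) [OR] = 1 − (1−0.818472) × (1−0.19) × (1−0.35) = 0.904426
P(Wind turbine shutdown fails) [OR] = 1 − (1−0.000099) × (1−0.904426) = 0.904435
Rounded to 4 decimal places: P(Wind turbine shutdown fails) ≈ 0.9044.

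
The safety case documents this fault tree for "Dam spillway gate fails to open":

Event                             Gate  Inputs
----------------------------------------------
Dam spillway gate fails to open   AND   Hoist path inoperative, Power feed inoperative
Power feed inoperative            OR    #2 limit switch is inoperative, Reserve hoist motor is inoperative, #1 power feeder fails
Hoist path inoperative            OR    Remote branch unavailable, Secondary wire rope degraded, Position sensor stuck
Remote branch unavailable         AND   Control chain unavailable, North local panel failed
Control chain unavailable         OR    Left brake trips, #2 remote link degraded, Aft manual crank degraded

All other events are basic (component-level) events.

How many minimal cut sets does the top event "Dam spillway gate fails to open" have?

15

Control chain unavailable [OR]: union of children's cut sets → 3 cut set(s).
Remote branch unavailable [AND]: one cut set from each child combined → 3 × 1 = 3 cut set(s).
Hoist path inoperative [OR]: union of children's cut sets → 5 cut set(s).
Power feed inoperative [OR]: union of children's cut sets → 3 cut set(s).
Dam spillway gate fails to open [AND]: one cut set from each child combined → 5 × 3 = 15 cut set(s).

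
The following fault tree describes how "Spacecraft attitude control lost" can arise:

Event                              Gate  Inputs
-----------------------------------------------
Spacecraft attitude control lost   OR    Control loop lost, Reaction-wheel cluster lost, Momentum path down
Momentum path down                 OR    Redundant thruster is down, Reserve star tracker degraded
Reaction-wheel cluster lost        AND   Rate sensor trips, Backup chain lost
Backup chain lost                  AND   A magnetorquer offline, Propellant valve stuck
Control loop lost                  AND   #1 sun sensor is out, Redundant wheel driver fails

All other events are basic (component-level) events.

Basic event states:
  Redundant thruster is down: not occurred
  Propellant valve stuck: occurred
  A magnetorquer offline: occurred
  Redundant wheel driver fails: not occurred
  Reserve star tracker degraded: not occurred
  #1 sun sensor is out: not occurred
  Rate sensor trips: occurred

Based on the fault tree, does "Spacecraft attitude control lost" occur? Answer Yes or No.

Yes

Control loop lost [AND]: #1 sun sensor is out=not, Redundant wheel driver fails=not → not all inputs occur → does not occur.
Backup chain lost [AND]: A magnetorquer offline=occurs, Propellant valve stuck=occurs → all inputs occur → occurs.
Reaction-wheel cluster lost [AND]: Rate sensor trips=occurs, Backup chain lost=occurs → all inputs occur → occurs.
Momentum path down [OR]: Redundant thruster is down=not, Reserve star tracker degraded=not → no input occurs → does not occur.
Spacecraft attitude control lost [OR]: Control loop lost=not, Reaction-wheel cluster lost=occurs, Momentum path down=not → at least one input occurs → occurs.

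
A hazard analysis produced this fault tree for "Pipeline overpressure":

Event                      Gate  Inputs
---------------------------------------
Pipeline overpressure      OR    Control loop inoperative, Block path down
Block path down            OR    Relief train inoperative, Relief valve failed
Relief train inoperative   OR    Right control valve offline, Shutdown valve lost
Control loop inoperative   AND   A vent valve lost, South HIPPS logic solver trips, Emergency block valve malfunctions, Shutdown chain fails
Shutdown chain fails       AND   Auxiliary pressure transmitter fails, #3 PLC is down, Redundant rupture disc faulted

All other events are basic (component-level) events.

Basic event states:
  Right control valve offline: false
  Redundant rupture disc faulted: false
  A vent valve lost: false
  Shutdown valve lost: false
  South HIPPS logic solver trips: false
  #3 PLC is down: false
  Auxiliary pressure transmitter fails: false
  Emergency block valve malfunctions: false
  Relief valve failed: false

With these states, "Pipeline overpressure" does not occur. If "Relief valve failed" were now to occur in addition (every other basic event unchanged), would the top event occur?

Counterfactual: set "Relief valve failed" to occurred.
Shutdown chain fails [AND]: Auxiliary pressure transmitter fails=not, #3 PLC is down=not, Redundant rupture disc faulted=not → not all inputs occur → does not occur.
Control loop inoperative [AND]: A vent valve lost=not, South HIPPS logic solver trips=not, Emergency block valve malfunctions=not, Shutdown chain fails=not → not all inputs occur → does not occur.
Relief train inoperative [OR]: Right control valve offline=not, Shutdown valve lost=not → no input occurs → does not occur.
Block path down [OR]: Relief train inoperative=not, Relief valve failed=occurs → at least one input occurs → occurs.
Pipeline overpressure [OR]: Control loop inoperative=not, Block path down=occurs → at least one input occurs → occurs.

Yes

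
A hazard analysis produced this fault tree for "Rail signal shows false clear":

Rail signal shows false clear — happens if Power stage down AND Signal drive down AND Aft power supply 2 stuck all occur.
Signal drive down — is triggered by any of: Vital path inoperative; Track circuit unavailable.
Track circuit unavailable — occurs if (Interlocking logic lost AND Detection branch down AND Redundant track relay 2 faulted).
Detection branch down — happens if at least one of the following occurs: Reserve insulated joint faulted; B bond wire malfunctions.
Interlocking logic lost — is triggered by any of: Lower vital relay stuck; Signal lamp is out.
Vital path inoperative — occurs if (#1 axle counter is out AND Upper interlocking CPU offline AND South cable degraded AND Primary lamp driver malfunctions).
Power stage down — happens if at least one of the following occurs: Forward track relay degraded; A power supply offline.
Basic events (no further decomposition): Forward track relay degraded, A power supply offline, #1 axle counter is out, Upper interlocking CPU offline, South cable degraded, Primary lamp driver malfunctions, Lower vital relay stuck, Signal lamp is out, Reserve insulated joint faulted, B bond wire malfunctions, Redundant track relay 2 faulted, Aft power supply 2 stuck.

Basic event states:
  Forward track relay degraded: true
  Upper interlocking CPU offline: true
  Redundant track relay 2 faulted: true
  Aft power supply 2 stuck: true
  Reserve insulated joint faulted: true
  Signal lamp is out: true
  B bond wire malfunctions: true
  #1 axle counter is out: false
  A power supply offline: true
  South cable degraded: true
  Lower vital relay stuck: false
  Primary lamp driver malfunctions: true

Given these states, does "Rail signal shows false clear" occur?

Yes

Power stage down [OR]: Forward track relay degraded=occurs, A power supply offline=occurs → at least one input occurs → occurs.
Vital path inoperative [AND]: #1 axle counter is out=not, Upper interlocking CPU offline=occurs, South cable degraded=occurs, Primary lamp driver malfunctions=occurs → not all inputs occur → does not occur.
Interlocking logic lost [OR]: Lower vital relay stuck=not, Signal lamp is out=occurs → at least one input occurs → occurs.
Detection branch down [OR]: Reserve insulated joint faulted=occurs, B bond wire malfunctions=occurs → at least one input occurs → occurs.
Track circuit unavailable [AND]: Interlocking logic lost=occurs, Detection branch down=occurs, Redundant track relay 2 faulted=occurs → all inputs occur → occurs.
Signal drive down [OR]: Vital path inoperative=not, Track circuit unavailable=occurs → at least one input occurs → occurs.
Rail signal shows false clear [AND]: Power stage down=occurs, Signal drive down=occurs, Aft power supply 2 stuck=occurs → all inputs occur → occurs.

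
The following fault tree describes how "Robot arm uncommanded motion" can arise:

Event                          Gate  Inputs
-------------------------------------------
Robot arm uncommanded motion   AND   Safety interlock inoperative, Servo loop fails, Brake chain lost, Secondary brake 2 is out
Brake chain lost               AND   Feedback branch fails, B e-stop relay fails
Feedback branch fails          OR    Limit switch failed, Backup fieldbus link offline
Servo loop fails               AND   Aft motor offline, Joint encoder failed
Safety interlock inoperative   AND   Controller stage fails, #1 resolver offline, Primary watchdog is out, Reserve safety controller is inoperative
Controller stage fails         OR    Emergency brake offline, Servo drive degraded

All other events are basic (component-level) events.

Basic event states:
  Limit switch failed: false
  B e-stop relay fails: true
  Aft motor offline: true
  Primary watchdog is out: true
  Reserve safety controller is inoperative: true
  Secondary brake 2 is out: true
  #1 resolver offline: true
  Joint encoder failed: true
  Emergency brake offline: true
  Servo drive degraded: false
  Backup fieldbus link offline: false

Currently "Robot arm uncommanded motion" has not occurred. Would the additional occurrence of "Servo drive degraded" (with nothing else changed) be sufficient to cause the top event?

Counterfactual: set "Servo drive degraded" to occurred.
Controller stage fails [OR]: Emergency brake offline=occurs, Servo drive degraded=occurs → at least one input occurs → occurs.
Safety interlock inoperative [AND]: Controller stage fails=occurs, #1 resolver offline=occurs, Primary watchdog is out=occurs, Reserve safety controller is inoperative=occurs → all inputs occur → occurs.
Servo loop fails [AND]: Aft motor offline=occurs, Joint encoder failed=occurs → all inputs occur → occurs.
Feedback branch fails [OR]: Limit switch failed=not, Backup fieldbus link offline=not → no input occurs → does not occur.
Brake chain lost [AND]: Feedback branch fails=not, B e-stop relay fails=occurs → not all inputs occur → does not occur.
Robot arm uncommanded motion [AND]: Safety interlock inoperative=occurs, Servo loop fails=occurs, Brake chain lost=not, Secondary brake 2 is out=occurs → not all inputs occur → does not occur.

No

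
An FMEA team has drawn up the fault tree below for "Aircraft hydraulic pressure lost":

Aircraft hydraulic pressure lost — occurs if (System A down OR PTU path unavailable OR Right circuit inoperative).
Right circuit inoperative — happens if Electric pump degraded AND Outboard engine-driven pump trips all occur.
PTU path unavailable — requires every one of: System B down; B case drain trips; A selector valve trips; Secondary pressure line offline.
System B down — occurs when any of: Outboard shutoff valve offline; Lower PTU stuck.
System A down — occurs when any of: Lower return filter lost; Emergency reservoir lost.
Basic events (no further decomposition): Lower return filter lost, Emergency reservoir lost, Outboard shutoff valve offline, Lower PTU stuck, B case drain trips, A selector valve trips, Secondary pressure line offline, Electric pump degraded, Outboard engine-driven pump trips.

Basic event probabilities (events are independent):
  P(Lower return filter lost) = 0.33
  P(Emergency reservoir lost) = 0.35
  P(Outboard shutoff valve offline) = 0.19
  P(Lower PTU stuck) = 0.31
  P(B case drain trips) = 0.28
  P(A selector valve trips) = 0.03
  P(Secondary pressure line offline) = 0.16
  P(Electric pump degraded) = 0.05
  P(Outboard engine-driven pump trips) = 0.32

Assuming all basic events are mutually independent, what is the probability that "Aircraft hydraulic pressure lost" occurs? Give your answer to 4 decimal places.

0.5717

P(System A down) [OR] = 1 − (1−0.33) × (1−0.35) = 0.564500
P(System B down) [OR] = 1 − (1−0.19) × (1−0.31) = 0.441100
P(PTU path unavailable) [AND] = 0.441100 × 0.28 × 0.03 × 0.16 = 0.000593
P(Right circuit inoperative) [AND] = 0.05 × 0.32 = 0.016000
P(Aircraft hydraulic pressure lost) [OR] = 1 − (1−0.564500) × (1−0.000593) × (1−0.016000) = 0.571722
Rounded to 4 decimal places: P(Aircraft hydraulic pressure lost) ≈ 0.5717.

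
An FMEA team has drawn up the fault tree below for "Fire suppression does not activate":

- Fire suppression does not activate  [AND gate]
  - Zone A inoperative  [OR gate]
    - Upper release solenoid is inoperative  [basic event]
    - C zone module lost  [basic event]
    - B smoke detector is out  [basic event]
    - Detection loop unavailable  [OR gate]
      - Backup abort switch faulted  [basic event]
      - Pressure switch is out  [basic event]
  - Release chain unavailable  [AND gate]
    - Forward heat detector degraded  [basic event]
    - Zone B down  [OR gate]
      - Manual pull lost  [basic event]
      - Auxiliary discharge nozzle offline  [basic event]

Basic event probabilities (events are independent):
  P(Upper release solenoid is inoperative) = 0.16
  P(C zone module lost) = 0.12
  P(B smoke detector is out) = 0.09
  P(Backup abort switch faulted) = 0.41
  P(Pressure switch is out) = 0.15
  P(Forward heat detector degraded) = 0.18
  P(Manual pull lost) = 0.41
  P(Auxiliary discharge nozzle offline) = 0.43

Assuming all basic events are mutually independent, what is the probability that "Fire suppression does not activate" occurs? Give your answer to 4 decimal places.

0.0792

P(Detection loop unavailable) [OR] = 1 − (1−0.41) × (1−0.15) = 0.498500
P(Zone A inoperative) [OR] = 1 − (1−0.16) × (1−0.12) × (1−0.09) × (1−0.498500) = 0.662655
P(Zone B down) [OR] = 1 − (1−0.41) × (1−0.43) = 0.663700
P(Release chain unavailable) [AND] = 0.18 × 0.663700 = 0.119466
P(Fire suppression does not activate) [AND] = 0.662655 × 0.119466 = 0.079165
Rounded to 4 decimal places: P(Fire suppression does not activate) ≈ 0.0792.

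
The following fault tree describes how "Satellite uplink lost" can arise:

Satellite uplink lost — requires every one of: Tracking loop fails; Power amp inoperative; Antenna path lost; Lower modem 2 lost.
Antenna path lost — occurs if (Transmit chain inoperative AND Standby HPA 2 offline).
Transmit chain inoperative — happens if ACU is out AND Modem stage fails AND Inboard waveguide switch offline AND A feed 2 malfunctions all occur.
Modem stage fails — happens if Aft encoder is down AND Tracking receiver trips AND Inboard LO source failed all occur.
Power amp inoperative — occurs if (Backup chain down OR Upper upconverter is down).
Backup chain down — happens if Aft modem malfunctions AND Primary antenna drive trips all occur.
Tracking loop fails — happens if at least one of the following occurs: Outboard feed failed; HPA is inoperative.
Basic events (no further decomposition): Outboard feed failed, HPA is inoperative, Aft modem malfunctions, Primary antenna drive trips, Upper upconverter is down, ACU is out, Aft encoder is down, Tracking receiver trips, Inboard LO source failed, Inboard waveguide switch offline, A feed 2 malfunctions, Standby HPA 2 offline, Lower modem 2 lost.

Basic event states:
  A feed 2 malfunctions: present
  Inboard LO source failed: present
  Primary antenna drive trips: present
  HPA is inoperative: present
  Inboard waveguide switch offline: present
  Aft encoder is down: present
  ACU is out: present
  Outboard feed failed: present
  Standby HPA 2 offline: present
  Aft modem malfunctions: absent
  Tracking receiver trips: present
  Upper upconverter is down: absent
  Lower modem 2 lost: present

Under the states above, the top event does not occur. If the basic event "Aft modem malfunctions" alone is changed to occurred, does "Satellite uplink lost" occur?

Counterfactual: set "Aft modem malfunctions" to occurred.
Tracking loop fails [OR]: Outboard feed failed=occurs, HPA is inoperative=occurs → at least one input occurs → occurs.
Backup chain down [AND]: Aft modem malfunctions=occurs, Primary antenna drive trips=occurs → all inputs occur → occurs.
Power amp inoperative [OR]: Backup chain down=occurs, Upper upconverter is down=not → at least one input occurs → occurs.
Modem stage fails [AND]: Aft encoder is down=occurs, Tracking receiver trips=occurs, Inboard LO source failed=occurs → all inputs occur → occurs.
Transmit chain inoperative [AND]: ACU is out=occurs, Modem stage fails=occurs, Inboard waveguide switch offline=occurs, A feed 2 malfunctions=occurs → all inputs occur → occurs.
Antenna path lost [AND]: Transmit chain inoperative=occurs, Standby HPA 2 offline=occurs → all inputs occur → occurs.
Satellite uplink lost [AND]: Tracking loop fails=occurs, Power amp inoperative=occurs, Antenna path lost=occurs, Lower modem 2 lost=occurs → all inputs occur → occurs.

Yes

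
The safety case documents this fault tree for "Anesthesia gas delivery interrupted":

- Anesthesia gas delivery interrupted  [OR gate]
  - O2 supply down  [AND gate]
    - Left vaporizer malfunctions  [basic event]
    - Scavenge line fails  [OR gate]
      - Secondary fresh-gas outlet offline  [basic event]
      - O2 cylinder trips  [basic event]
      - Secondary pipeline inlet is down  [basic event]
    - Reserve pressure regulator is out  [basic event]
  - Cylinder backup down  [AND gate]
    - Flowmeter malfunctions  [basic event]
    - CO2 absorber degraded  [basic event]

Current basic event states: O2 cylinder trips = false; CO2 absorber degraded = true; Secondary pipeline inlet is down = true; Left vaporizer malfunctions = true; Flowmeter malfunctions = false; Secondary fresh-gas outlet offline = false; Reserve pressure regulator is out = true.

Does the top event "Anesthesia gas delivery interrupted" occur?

Yes

Scavenge line fails [OR]: Secondary fresh-gas outlet offline=not, O2 cylinder trips=not, Secondary pipeline inlet is down=occurs → at least one input occurs → occurs.
O2 supply down [AND]: Left vaporizer malfunctions=occurs, Scavenge line fails=occurs, Reserve pressure regulator is out=occurs → all inputs occur → occurs.
Cylinder backup down [AND]: Flowmeter malfunctions=not, CO2 absorber degraded=occurs → not all inputs occur → does not occur.
Anesthesia gas delivery interrupted [OR]: O2 supply down=occurs, Cylinder backup down=not → at least one input occurs → occurs.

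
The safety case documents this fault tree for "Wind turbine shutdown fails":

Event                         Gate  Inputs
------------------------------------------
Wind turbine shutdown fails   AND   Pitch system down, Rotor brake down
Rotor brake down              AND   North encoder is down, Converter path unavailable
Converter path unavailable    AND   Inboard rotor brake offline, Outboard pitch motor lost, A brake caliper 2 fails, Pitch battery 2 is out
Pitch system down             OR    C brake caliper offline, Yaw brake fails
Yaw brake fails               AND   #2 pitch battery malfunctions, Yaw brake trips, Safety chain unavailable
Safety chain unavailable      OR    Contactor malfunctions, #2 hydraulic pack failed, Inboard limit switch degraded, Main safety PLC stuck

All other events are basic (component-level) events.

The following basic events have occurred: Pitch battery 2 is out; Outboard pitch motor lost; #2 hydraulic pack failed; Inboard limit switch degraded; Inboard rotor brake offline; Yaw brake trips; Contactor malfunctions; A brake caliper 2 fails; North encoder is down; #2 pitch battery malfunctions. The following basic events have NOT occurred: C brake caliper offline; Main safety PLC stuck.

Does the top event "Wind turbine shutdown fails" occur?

Yes

Safety chain unavailable [OR]: Contactor malfunctions=occurs, #2 hydraulic pack failed=occurs, Inboard limit switch degraded=occurs, Main safety PLC stuck=not → at least one input occurs → occurs.
Yaw brake fails [AND]: #2 pitch battery malfunctions=occurs, Yaw brake trips=occurs, Safety chain unavailable=occurs → all inputs occur → occurs.
Pitch system down [OR]: C brake caliper offline=not, Yaw brake fails=occurs → at least one input occurs → occurs.
Converter path unavailable [AND]: Inboard rotor brake offline=occurs, Outboard pitch motor lost=occurs, A brake caliper 2 fails=occurs, Pitch battery 2 is out=occurs → all inputs occur → occurs.
Rotor brake down [AND]: North encoder is down=occurs, Converter path unavailable=occurs → all inputs occur → occurs.
Wind turbine shutdown fails [AND]: Pitch system down=occurs, Rotor brake down=occurs → all inputs occur → occurs.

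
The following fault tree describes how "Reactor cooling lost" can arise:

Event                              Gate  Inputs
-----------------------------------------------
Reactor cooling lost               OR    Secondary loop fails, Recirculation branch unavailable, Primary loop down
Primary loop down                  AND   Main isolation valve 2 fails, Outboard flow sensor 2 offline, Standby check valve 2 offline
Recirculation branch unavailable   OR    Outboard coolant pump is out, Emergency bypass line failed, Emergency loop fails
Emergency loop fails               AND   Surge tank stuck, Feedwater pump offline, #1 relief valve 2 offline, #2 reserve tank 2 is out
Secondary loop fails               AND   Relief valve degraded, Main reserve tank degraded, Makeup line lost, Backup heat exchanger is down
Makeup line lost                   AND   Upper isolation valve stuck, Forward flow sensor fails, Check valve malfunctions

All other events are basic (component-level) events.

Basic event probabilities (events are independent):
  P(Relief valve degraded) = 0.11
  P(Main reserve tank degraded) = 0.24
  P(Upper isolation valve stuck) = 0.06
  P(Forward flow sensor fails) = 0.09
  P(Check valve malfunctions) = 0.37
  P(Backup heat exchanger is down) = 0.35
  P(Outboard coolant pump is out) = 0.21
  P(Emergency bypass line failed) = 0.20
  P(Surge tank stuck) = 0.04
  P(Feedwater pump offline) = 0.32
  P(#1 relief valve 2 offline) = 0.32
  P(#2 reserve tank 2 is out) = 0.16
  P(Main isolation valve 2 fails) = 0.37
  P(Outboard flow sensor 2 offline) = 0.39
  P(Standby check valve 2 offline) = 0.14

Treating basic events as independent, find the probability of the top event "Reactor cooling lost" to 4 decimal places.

P(Makeup line lost) [AND] = 0.06 × 0.09 × 0.37 = 0.001998
P(Secondary loop fails) [AND] = 0.11 × 0.24 × 0.001998 × 0.35 = 0.000018
P(Emergency loop fails) [AND] = 0.04 × 0.32 × 0.32 × 0.16 = 0.000655
P(Recirculation branch unavailable) [OR] = 1 − (1−0.21) × (1−0.20) × (1−0.000655) = 0.368414
P(Primary loop down) [AND] = 0.37 × 0.39 × 0.14 = 0.020202
P(Reactor cooling lost) [OR] = 1 − (1−0.000018) × (1−0.368414) × (1−0.020202) = 0.381184
Rounded to 4 decimal places: P(Reactor cooling lost) ≈ 0.3812.

0.3812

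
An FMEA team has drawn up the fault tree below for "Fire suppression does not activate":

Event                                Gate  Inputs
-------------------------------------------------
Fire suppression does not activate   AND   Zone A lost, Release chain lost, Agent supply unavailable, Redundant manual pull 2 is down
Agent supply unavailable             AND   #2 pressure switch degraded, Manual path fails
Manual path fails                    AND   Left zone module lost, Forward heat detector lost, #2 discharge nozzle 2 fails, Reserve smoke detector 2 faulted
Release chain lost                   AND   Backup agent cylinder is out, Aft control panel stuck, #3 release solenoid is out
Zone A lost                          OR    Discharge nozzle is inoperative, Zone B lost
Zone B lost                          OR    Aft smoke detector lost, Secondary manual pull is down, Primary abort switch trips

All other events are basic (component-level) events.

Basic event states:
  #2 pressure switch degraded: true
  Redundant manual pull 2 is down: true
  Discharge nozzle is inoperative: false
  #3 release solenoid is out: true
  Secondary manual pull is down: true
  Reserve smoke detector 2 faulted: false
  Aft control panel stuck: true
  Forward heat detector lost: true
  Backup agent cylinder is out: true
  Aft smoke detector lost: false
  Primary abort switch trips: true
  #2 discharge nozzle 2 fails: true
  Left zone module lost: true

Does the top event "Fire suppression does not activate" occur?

No

Zone B lost [OR]: Aft smoke detector lost=not, Secondary manual pull is down=occurs, Primary abort switch trips=occurs → at least one input occurs → occurs.
Zone A lost [OR]: Discharge nozzle is inoperative=not, Zone B lost=occurs → at least one input occurs → occurs.
Release chain lost [AND]: Backup agent cylinder is out=occurs, Aft control panel stuck=occurs, #3 release solenoid is out=occurs → all inputs occur → occurs.
Manual path fails [AND]: Left zone module lost=occurs, Forward heat detector lost=occurs, #2 discharge nozzle 2 fails=occurs, Reserve smoke detector 2 faulted=not → not all inputs occur → does not occur.
Agent supply unavailable [AND]: #2 pressure switch degraded=occurs, Manual path fails=not → not all inputs occur → does not occur.
Fire suppression does not activate [AND]: Zone A lost=occurs, Release chain lost=occurs, Agent supply unavailable=not, Redundant manual pull 2 is down=occurs → not all inputs occur → does not occur.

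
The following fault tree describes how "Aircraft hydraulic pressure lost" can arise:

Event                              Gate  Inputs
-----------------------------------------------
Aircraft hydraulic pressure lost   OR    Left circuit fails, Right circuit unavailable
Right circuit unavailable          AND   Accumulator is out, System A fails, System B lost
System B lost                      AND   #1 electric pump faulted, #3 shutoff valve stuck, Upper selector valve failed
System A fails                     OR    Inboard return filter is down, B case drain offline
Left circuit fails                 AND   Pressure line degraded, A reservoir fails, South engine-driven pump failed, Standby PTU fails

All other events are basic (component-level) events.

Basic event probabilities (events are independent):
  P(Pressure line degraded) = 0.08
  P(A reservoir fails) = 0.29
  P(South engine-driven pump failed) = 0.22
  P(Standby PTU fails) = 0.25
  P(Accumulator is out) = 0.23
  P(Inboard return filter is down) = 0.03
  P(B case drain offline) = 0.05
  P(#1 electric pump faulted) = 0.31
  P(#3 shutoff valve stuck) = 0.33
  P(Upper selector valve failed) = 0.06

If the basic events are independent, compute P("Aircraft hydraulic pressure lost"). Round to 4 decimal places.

0.0014

P(Left circuit fails) [AND] = 0.08 × 0.29 × 0.22 × 0.25 = 0.001276
P(System A fails) [OR] = 1 − (1−0.03) × (1−0.05) = 0.078500
P(System B lost) [AND] = 0.31 × 0.33 × 0.06 = 0.006138
P(Right circuit unavailable) [AND] = 0.23 × 0.078500 × 0.006138 = 0.000111
P(Aircraft hydraulic pressure lost) [OR] = 1 − (1−0.001276) × (1−0.000111) = 0.001387
Rounded to 4 decimal places: P(Aircraft hydraulic pressure lost) ≈ 0.0014.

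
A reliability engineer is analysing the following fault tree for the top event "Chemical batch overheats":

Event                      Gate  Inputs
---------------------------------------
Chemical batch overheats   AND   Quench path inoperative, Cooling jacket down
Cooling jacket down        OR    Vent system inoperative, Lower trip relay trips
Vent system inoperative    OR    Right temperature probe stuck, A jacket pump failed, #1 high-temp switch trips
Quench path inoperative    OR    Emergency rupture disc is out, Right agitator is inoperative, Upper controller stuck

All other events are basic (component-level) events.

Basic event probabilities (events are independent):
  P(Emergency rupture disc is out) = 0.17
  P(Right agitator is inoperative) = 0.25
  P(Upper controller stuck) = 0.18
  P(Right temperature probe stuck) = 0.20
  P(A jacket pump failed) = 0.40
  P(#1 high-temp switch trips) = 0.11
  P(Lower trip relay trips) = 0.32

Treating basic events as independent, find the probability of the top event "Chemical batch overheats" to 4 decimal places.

0.3473

P(Quench path inoperative) [OR] = 1 − (1−0.17) × (1−0.25) × (1−0.18) = 0.489550
P(Vent system inoperative) [OR] = 1 − (1−0.20) × (1−0.40) × (1−0.11) = 0.572800
P(Cooling jacket down) [OR] = 1 − (1−0.572800) × (1−0.32) = 0.709504
P(Chemical batch overheats) [AND] = 0.489550 × 0.709504 = 0.347338
Rounded to 4 decimal places: P(Chemical batch overheats) ≈ 0.3473.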